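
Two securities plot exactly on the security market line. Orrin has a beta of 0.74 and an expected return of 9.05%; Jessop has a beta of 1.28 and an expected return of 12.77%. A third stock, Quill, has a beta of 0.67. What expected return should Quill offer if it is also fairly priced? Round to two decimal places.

8.57%

MRP (SML slope) = (12.77% − 9.05%) / (1.28 − 0.74) = 3.72% / 0.54 = 6.8889%
R_f (intercept) = 9.05% − 0.74 × 6.8889% = 3.9522%
E(R_Quill) = R_f + β × MRP = 3.9522% + 0.67 × 6.8889% = 8.57%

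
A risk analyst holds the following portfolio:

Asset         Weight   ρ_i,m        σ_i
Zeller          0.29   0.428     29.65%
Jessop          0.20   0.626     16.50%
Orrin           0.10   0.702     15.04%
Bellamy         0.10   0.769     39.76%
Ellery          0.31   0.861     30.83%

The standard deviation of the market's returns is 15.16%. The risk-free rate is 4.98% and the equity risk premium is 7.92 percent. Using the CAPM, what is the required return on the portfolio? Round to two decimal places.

14.43%

β_Zeller = 0.428 × 29.65% / 15.16% = 0.8371
β_Jessop = 0.626 × 16.50% / 15.16% = 0.6813
β_Orrin = 0.702 × 15.04% / 15.16% = 0.6964
β_Bellamy = 0.769 × 39.76% / 15.16% = 2.0168
β_Ellery = 0.861 × 30.83% / 15.16% = 1.7510
β_P = Σ w_i β_i = 0.29×0.8371 + 0.20×0.6813 + 0.10×0.6964 + 0.10×2.0168 + 0.31×1.7510 = 1.1931
E(R_P) = R_f + β_P × MRP = 4.98% + 1.1931 × 7.92% = 14.43%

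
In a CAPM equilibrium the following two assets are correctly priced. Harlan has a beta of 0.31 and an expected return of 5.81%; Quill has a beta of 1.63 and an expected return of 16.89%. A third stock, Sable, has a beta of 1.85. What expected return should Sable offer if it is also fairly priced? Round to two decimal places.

18.74%

MRP (SML slope) = (16.89% − 5.81%) / (1.63 − 0.31) = 11.08% / 1.32 = 8.3939%
R_f (intercept) = 5.81% − 0.31 × 8.3939% = 3.2079%
E(R_Sable) = R_f + β × MRP = 3.2079% + 1.85 × 8.3939% = 18.74%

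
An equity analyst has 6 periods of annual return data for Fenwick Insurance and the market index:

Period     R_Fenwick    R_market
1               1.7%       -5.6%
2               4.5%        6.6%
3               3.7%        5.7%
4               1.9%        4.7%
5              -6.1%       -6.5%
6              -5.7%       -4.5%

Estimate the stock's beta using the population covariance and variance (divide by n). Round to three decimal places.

Mean R_i = (1.7 + 4.5 + 3.7 + 1.9 − 6.1 − 5.7) / 6 = 0.0000%
Mean R_m = (-5.6 + 6.6 + 5.7 + 4.7 − 6.5 − 4.5) / 6 = 0.0667%
Σ(R_i − R̄_i)(R_m − R̄_m) = 115.5000  ⇒  Cov = 115.5000 / 6 = 19.2500
Σ(R_m − R̄_m)² = 191.9733  ⇒  Var(R_m) = 191.9733 / 6 = 31.9956
β = Cov / Var(R_m) = 19.2500 / 31.9956 = 0.6016

0.602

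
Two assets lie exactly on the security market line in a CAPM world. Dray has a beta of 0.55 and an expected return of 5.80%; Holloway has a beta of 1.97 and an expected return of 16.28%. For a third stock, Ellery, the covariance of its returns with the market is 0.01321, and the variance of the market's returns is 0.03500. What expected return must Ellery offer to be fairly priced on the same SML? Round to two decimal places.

4.53%

MRP = (16.28% − 5.80%) / (1.97 − 0.55) = 7.3803%
R_f = 5.80% − 0.55 × 7.3803% = 1.7408%
β_Ellery = Cov / Var(R_m) = 0.01321 / 0.03500 = 0.3774
E(R_Ellery) = R_f + β × MRP = 1.7408% + 0.3774 × 7.3803% = 4.53%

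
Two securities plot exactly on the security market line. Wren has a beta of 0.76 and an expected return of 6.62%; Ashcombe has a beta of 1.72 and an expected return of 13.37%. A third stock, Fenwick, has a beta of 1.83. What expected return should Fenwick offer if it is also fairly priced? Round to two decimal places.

MRP (SML slope) = (13.37% − 6.62%) / (1.72 − 0.76) = 6.75% / 0.96 = 7.0313%
R_f (intercept) = 6.62% − 0.76 × 7.0313% = 1.2762%
E(R_Fenwick) = R_f + β × MRP = 1.2762% + 1.83 × 7.0313% = 14.14%

14.14%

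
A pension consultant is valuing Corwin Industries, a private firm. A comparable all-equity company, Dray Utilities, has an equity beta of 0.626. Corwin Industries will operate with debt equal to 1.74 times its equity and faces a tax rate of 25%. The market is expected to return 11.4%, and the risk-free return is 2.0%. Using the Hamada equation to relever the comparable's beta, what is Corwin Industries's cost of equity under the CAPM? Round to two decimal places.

15.56%

β_L = β_U × [1 + (1 − t)(D/E)] = 0.626 × [1 + (1 − 0.25) × 1.74]
    = 0.626 × [1 + 0.75 × 1.74] = 0.626 × 2.3050 = 1.4429
MRP = 11.4% − 2.0% = 9.40%
E(R) = R_f + β_L × MRP = 2.0% + 1.4429 × 9.4% = 15.56%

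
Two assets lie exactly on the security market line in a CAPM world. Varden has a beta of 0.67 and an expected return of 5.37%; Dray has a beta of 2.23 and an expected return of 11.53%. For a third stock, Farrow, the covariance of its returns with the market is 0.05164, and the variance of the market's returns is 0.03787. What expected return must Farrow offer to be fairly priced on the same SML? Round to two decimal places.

8.11%

MRP = (11.53% − 5.37%) / (2.23 − 0.67) = 3.9487%
R_f = 5.37% − 0.67 × 3.9487% = 2.7244%
β_Farrow = Cov / Var(R_m) = 0.05164 / 0.03787 = 1.3636
E(R_Farrow) = R_f + β × MRP = 2.7244% + 1.3636 × 3.9487% = 8.11%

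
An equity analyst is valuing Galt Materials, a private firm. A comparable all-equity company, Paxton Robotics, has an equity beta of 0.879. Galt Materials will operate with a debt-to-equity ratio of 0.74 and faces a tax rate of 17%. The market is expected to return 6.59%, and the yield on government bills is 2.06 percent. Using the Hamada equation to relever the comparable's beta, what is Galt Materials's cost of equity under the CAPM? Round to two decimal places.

8.49%

β_L = β_U × [1 + (1 − t)(D/E)] = 0.879 × [1 + (1 − 0.17) × 0.74]
    = 0.879 × [1 + 0.83 × 0.74] = 0.879 × 1.6142 = 1.4189
MRP = 6.59% − 2.06% = 4.53%
E(R) = R_f + β_L × MRP = 2.06% + 1.4189 × 4.53% = 8.49%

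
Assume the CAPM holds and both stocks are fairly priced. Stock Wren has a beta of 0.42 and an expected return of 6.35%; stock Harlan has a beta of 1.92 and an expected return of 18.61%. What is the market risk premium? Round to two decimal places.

Both satisfy E(R) = R_f + β·MRP, so the slope of the SML is
MRP = (18.61% − 6.35%) / (1.92 − 0.42) = 12.26% / 1.50 = 8.1733%

8.17%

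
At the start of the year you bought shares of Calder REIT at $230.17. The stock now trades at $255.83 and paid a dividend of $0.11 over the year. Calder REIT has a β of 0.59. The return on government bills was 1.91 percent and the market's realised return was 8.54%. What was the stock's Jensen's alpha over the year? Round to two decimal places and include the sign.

+5.37%

Realised HPR = (P1 + D1 − P0) / P0 = (255.83 + 0.11 − 230.17) / 230.17 = 25.77 / 230.17 = 11.1961%
MRP = 8.54% − 1.91% = 6.63%
CAPM required = R_f + β·MRP = 1.91% + 0.59 × 6.63% = 5.8217%
α = realised − required = 11.1961% − 5.8217% = +5.37%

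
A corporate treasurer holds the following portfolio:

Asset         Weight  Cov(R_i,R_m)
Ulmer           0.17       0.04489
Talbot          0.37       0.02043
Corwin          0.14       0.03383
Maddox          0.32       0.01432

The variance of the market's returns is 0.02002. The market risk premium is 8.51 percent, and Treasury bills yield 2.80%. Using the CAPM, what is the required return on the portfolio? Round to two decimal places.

13.22%

β_Ulmer = 0.04489 / 0.02002 = 2.2423
β_Talbot = 0.02043 / 0.02002 = 1.0205
β_Corwin = 0.03383 / 0.02002 = 1.6898
β_Maddox = 0.01432 / 0.02002 = 0.7153
β_P = Σ w_i β_i = 0.17×2.2423 + 0.37×1.0205 + 0.14×1.6898 + 0.32×0.7153 = 1.2242
E(R_P) = R_f + β_P × MRP = 2.80% + 1.2242 × 8.51% = 13.22%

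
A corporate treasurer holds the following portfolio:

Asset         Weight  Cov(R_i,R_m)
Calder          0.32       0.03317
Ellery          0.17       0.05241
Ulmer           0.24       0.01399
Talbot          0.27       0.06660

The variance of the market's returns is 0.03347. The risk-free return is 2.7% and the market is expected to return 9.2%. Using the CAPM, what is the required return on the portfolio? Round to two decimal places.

β_Calder = 0.03317 / 0.03347 = 0.9910
β_Ellery = 0.05241 / 0.03347 = 1.5659
β_Ulmer = 0.01399 / 0.03347 = 0.4180
β_Talbot = 0.06660 / 0.03347 = 1.9898
β_P = Σ w_i β_i = 0.32×0.9910 + 0.17×1.5659 + 0.24×0.4180 + 0.27×1.9898 = 1.2209
MRP = 9.2% − 2.7% = 6.50%
E(R_P) = R_f + β_P × MRP = 2.7% + 1.2209 × 6.5% = 10.64%

10.64%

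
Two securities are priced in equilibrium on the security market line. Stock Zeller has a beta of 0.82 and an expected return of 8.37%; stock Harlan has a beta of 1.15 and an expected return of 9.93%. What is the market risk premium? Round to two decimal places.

4.73%

Both satisfy E(R) = R_f + β·MRP, so the slope of the SML is
MRP = (9.93% − 8.37%) / (1.15 − 0.82) = 1.56% / 0.33 = 4.7273%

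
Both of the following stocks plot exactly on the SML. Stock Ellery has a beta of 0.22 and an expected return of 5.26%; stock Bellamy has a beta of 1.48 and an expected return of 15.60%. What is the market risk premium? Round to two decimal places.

Both satisfy E(R) = R_f + β·MRP, so the slope of the SML is
MRP = (15.60% − 5.26%) / (1.48 − 0.22) = 10.34% / 1.26 = 8.2063%

8.21%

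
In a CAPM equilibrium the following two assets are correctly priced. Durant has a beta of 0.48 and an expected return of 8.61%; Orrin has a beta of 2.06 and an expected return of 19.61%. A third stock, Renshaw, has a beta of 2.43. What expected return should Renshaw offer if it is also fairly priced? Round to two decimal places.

22.19%

MRP (SML slope) = (19.61% − 8.61%) / (2.06 − 0.48) = 11.00% / 1.58 = 6.9620%
R_f (intercept) = 8.61% − 0.48 × 6.9620% = 5.2682%
E(R_Renshaw) = R_f + β × MRP = 5.2682% + 2.43 × 6.9620% = 22.19%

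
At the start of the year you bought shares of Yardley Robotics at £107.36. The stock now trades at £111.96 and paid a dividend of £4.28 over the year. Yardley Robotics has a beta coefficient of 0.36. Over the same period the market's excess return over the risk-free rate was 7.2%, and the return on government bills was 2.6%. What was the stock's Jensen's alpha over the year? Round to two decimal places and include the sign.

Realised HPR = (P1 + D1 − P0) / P0 = (111.96 + 4.28 − 107.36) / 107.36 = 8.88 / 107.36 = 8.2712%
CAPM required = R_f + β·MRP = 2.6% + 0.36 × 7.2% = 5.1920%
α = realised − required = 8.2712% − 5.1920% = +3.08%

+3.08%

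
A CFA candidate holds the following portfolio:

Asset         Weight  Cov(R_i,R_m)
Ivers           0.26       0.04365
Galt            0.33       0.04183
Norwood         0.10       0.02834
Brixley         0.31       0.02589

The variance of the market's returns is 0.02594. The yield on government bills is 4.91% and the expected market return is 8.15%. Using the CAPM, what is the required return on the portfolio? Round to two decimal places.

9.41%

β_Ivers = 0.04365 / 0.02594 = 1.6827
β_Galt = 0.04183 / 0.02594 = 1.6126
β_Norwood = 0.02834 / 0.02594 = 1.0925
β_Brixley = 0.02589 / 0.02594 = 0.9981
β_P = Σ w_i β_i = 0.26×1.6827 + 0.33×1.6126 + 0.10×1.0925 + 0.31×0.9981 = 1.3883
MRP = 8.15% − 4.91% = 3.24%
E(R_P) = R_f + β_P × MRP = 4.91% + 1.3883 × 3.24% = 9.41%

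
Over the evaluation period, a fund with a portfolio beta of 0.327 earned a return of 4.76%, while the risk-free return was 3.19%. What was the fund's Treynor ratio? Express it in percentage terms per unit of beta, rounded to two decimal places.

Treynor = (R_P − R_f) / β_P = (4.76% − 3.19%) / 0.3270 = 1.57% / 0.3270 = 4.80%

4.80%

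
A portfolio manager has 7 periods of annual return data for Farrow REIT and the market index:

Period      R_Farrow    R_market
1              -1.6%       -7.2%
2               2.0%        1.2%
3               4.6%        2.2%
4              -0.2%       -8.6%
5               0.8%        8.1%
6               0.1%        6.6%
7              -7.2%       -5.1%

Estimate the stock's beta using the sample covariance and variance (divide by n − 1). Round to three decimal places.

Mean R_i = (-1.6 + 2.0 + 4.6 − 0.2 + 0.8 + 0.1 − 7.2) / 7 = -0.2143%
Mean R_m = (-7.2 + 1.2 + 2.2 − 8.6 + 8.1 + 6.6 − 5.1) / 7 = -0.4000%
Σ(R_i − R̄_i)(R_m − R̄_m) = 69.0200  ⇒  Cov = 69.0200 / 6 = 11.5033
Σ(R_m − R̄_m)² = 266.1400  ⇒  Var(R_m) = 266.1400 / 6 = 44.3567
β = Cov / Var(R_m) = 11.5033 / 44.3567 = 0.2593

0.259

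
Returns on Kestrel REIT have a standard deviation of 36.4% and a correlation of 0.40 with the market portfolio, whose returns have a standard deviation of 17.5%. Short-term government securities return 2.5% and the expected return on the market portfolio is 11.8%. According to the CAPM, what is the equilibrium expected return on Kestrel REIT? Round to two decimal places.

10.24%

β = ρ × σ_i / σ_m = 0.40 × 36.4% / 17.5% = 0.8320
MRP = 11.8% − 2.5% = 9.30%
E(R) = 2.5% + 0.8320 × 9.3% = 10.24%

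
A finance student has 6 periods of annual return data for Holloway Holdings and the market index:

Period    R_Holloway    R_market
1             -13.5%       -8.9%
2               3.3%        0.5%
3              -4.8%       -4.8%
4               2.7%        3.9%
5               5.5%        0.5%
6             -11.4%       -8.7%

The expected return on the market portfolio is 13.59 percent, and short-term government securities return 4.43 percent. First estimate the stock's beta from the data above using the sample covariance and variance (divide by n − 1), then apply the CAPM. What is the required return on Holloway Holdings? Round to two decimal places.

17.55%

Mean R_i = (-13.5 + 3.3 − 4.8 + 2.7 + 5.5 − 11.4) / 6 = -3.0333%
Mean R_m = (-8.9 + 0.5 − 4.8 + 3.9 + 0.5 − 8.7) / 6 = -2.9167%
Σ(R_i − R̄_i)(R_m − R̄_m) = 204.2167  ⇒  Cov = 204.2167 / 5 = 40.8433
Σ(R_m − R̄_m)² = 142.6083  ⇒  Var(R_m) = 142.6083 / 5 = 28.5217
β = Cov / Var(R_m) = 40.8433 / 28.5217 = 1.4320
MRP = 13.59% − 4.43% = 9.16%
E(R) = R_f + β × MRP = 4.43% + 1.4320 × 9.16% = 17.55%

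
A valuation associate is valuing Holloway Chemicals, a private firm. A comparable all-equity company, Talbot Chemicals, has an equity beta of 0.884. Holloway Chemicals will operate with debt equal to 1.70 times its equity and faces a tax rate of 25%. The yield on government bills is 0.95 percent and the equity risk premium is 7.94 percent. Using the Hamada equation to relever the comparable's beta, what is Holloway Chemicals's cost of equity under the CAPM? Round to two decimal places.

16.92%

β_L = β_U × [1 + (1 − t)(D/E)] = 0.884 × [1 + (1 − 0.25) × 1.70]
    = 0.884 × [1 + 0.75 × 1.70] = 0.884 × 2.2750 = 2.0111
E(R) = R_f + β_L × MRP = 0.95% + 2.0111 × 7.94% = 16.92%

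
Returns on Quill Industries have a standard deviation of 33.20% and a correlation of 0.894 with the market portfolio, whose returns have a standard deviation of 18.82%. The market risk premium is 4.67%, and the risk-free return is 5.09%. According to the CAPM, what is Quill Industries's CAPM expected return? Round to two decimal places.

β = ρ × σ_i / σ_m = 0.894 × 33.20% / 18.82% = 1.5771
E(R) = 5.09% + 1.5771 × 4.67% = 12.46%

12.46%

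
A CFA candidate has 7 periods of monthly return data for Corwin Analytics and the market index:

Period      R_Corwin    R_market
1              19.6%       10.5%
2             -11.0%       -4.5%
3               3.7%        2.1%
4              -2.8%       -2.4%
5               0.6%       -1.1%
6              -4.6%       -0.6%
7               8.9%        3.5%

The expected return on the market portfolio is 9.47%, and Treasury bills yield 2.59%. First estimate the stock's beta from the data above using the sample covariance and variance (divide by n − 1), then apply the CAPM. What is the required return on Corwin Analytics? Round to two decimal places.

16.10%

Mean R_i = (19.6 − 11.0 + 3.7 − 2.8 + 0.6 − 4.6 + 8.9) / 7 = 2.0571%
Mean R_m = (10.5 − 4.5 + 2.1 − 2.4 − 1.1 − 0.6 + 3.5) / 7 = 1.0714%
Σ(R_i − R̄_i)(R_m − R̄_m) = 287.6114  ⇒  Cov = 287.6114 / 6 = 47.9352
Σ(R_m − R̄_m)² = 146.4543  ⇒  Var(R_m) = 146.4543 / 6 = 24.4091
β = Cov / Var(R_m) = 47.9352 / 24.4091 = 1.9638
MRP = 9.47% − 2.59% = 6.88%
E(R) = R_f + β × MRP = 2.59% + 1.9638 × 6.88% = 16.10%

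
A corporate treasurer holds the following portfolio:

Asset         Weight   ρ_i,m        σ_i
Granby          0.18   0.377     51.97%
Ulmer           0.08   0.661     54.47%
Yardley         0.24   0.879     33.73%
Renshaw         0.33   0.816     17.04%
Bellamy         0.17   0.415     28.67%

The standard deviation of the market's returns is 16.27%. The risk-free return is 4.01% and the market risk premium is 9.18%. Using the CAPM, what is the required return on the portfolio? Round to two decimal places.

15.37%

β_Granby = 0.377 × 51.97% / 16.27% = 1.2042
β_Ulmer = 0.661 × 54.47% / 16.27% = 2.2129
β_Yardley = 0.879 × 33.73% / 16.27% = 1.8223
β_Renshaw = 0.816 × 17.04% / 16.27% = 0.8546
β_Bellamy = 0.415 × 28.67% / 16.27% = 0.7313
β_P = Σ w_i β_i = 0.18×1.2042 + 0.08×2.2129 + 0.24×1.8223 + 0.33×0.8546 + 0.17×0.7313 = 1.2375
E(R_P) = R_f + β_P × MRP = 4.01% + 1.2375 × 9.18% = 15.37%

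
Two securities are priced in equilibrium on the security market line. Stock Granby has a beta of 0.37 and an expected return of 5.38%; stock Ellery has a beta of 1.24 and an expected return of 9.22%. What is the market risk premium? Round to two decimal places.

Both satisfy E(R) = R_f + β·MRP, so the slope of the SML is
MRP = (9.22% − 5.38%) / (1.24 − 0.37) = 3.84% / 0.87 = 4.4138%

4.41%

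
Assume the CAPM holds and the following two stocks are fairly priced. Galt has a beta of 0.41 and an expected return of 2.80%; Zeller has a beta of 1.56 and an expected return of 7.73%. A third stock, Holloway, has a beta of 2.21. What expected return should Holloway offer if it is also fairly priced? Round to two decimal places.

MRP (SML slope) = (7.73% − 2.80%) / (1.56 − 0.41) = 4.93% / 1.15 = 4.2870%
R_f (intercept) = 2.80% − 0.41 × 4.2870% = 1.0423%
E(R_Holloway) = R_f + β × MRP = 1.0423% + 2.21 × 4.2870% = 10.52%

10.52%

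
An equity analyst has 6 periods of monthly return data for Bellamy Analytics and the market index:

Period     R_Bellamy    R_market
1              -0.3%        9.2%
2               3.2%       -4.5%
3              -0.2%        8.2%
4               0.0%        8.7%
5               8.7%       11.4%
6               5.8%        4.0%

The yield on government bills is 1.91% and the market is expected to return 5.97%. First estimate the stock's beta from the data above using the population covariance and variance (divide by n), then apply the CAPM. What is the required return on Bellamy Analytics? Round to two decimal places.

1.85%

Mean R_i = (-0.3 + 3.2 − 0.2 + 0.0 + 8.7 + 5.8) / 6 = 2.8667%
Mean R_m = (9.2 − 4.5 + 8.2 + 8.7 + 11.4 + 4.0) / 6 = 6.1667%
Σ(R_i − R̄_i)(R_m − R̄_m) = -2.4867  ⇒  Cov = -2.4867 / 6 = -0.4145
Σ(R_m − R̄_m)² = 165.6133  ⇒  Var(R_m) = 165.6133 / 6 = 27.6022
β = Cov / Var(R_m) = -0.4145 / 27.6022 = -0.0150
MRP = 5.97% − 1.91% = 4.06%
E(R) = R_f + β × MRP = 1.91% + -0.0150 × 4.06% = 1.85%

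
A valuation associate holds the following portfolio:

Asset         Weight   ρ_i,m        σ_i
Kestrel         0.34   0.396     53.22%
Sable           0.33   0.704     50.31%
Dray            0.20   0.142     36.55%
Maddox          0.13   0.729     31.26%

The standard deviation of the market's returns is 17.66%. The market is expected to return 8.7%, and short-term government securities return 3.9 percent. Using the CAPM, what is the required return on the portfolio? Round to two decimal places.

10.11%

β_Kestrel = 0.396 × 53.22% / 17.66% = 1.1934
β_Sable = 0.704 × 50.31% / 17.66% = 2.0056
β_Dray = 0.142 × 36.55% / 17.66% = 0.2939
β_Maddox = 0.729 × 31.26% / 17.66% = 1.2904
β_P = Σ w_i β_i = 0.34×1.1934 + 0.33×2.0056 + 0.20×0.2939 + 0.13×1.2904 = 1.2941
MRP = 8.7% − 3.9% = 4.80%
E(R_P) = R_f + β_P × MRP = 3.9% + 1.2941 × 4.8% = 10.11%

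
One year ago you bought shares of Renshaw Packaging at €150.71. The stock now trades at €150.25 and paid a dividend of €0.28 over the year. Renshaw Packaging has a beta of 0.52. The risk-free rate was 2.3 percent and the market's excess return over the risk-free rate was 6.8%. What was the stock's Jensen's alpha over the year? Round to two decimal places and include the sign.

-5.96%

Realised HPR = (P1 + D1 − P0) / P0 = (150.25 + 0.28 − 150.71) / 150.71 = -0.18 / 150.71 = -0.1194%
CAPM required = R_f + β·MRP = 2.3% + 0.52 × 6.8% = 5.8360%
α = realised − required = -0.1194% − 5.8360% = -5.96%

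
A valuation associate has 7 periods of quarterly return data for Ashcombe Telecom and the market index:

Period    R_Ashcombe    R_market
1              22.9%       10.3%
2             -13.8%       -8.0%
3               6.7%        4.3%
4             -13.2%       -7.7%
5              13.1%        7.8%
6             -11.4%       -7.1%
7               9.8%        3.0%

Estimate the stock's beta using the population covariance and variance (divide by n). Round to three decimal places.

1.863

Mean R_i = (22.9 − 13.8 + 6.7 − 13.2 + 13.1 − 11.4 + 9.8) / 7 = 2.0143%
Mean R_m = (10.3 − 8.0 + 4.3 − 7.7 + 7.8 − 7.1 + 3.0) / 7 = 0.3714%
Σ(R_i − R̄_i)(R_m − R̄_m) = 684.0029  ⇒  Cov = 684.0029 / 7 = 97.7147
Σ(R_m − R̄_m)² = 367.1543  ⇒  Var(R_m) = 367.1543 / 7 = 52.4506
β = Cov / Var(R_m) = 97.7147 / 52.4506 = 1.8630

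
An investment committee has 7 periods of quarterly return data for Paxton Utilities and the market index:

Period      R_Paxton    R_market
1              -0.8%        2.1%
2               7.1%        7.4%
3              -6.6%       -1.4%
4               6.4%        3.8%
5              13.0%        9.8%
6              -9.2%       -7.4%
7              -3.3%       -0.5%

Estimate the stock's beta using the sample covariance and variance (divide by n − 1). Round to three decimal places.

Mean R_i = (-0.8 + 7.1 − 6.6 + 6.4 + 13.0 − 9.2 − 3.3) / 7 = 0.9429%
Mean R_m = (2.1 + 7.4 − 1.4 + 3.8 + 9.8 − 7.4 − 0.5) / 7 = 1.9714%
Σ(R_i − R̄_i)(R_m − R̄_m) = 268.5386  ⇒  Cov = 268.5386 / 6 = 44.7564
Σ(R_m − R̄_m)² = 199.4143  ⇒  Var(R_m) = 199.4143 / 6 = 33.2357
β = Cov / Var(R_m) = 44.7564 / 33.2357 = 1.3466

1.347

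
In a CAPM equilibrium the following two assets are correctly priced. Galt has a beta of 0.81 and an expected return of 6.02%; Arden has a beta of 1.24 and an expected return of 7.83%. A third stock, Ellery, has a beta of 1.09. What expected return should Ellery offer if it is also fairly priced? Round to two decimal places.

7.20%

MRP (SML slope) = (7.83% − 6.02%) / (1.24 − 0.81) = 1.81% / 0.43 = 4.2093%
R_f (intercept) = 6.02% − 0.81 × 4.2093% = 2.6105%
E(R_Ellery) = R_f + β × MRP = 2.6105% + 1.09 × 4.2093% = 7.20%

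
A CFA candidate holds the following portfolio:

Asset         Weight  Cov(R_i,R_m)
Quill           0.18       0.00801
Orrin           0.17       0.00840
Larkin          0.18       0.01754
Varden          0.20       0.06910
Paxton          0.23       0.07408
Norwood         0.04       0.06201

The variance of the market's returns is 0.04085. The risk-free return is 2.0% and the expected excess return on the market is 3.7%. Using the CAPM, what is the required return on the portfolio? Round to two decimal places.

5.57%

β_Quill = 0.00801 / 0.04085 = 0.1961
β_Orrin = 0.00840 / 0.04085 = 0.2056
β_Larkin = 0.01754 / 0.04085 = 0.4294
β_Varden = 0.06910 / 0.04085 = 1.6916
β_Paxton = 0.07408 / 0.04085 = 1.8135
β_Norwood = 0.06201 / 0.04085 = 1.5180
β_P = Σ w_i β_i = 0.18×0.1961 + 0.17×0.2056 + 0.18×0.4294 + 0.20×1.6916 + 0.23×1.8135 + 0.04×1.5180 = 0.9637
E(R_P) = R_f + β_P × MRP = 2.0% + 0.9637 × 3.7% = 5.57%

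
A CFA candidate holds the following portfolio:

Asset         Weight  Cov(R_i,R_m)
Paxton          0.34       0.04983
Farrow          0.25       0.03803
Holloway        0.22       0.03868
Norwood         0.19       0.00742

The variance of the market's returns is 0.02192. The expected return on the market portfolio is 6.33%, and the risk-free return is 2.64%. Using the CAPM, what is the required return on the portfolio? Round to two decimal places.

8.76%

β_Paxton = 0.04983 / 0.02192 = 2.2733
β_Farrow = 0.03803 / 0.02192 = 1.7349
β_Holloway = 0.03868 / 0.02192 = 1.7646
β_Norwood = 0.00742 / 0.02192 = 0.3385
β_P = Σ w_i β_i = 0.34×2.2733 + 0.25×1.7349 + 0.22×1.7646 + 0.19×0.3385 = 1.6592
MRP = 6.33% − 2.64% = 3.69%
E(R_P) = R_f + β_P × MRP = 2.64% + 1.6592 × 3.69% = 8.76%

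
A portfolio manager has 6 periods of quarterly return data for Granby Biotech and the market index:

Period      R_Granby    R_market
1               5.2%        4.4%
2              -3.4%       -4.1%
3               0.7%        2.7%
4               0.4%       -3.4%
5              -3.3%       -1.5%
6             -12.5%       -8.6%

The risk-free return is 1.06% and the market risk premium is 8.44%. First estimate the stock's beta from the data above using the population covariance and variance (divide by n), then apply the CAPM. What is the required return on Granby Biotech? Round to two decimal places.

10.57%

Mean R_i = (5.2 − 3.4 + 0.7 + 0.4 − 3.3 − 12.5) / 6 = -2.1500%
Mean R_m = (4.4 − 4.1 + 2.7 − 3.4 − 1.5 − 8.6) / 6 = -1.7500%
Σ(R_i − R̄_i)(R_m − R̄_m) = 127.2250  ⇒  Cov = 127.2250 / 6 = 21.2042
Σ(R_m − R̄_m)² = 112.8550  ⇒  Var(R_m) = 112.8550 / 6 = 18.8092
β = Cov / Var(R_m) = 21.2042 / 18.8092 = 1.1273
E(R) = R_f + β × MRP = 1.06% + 1.1273 × 8.44% = 10.57%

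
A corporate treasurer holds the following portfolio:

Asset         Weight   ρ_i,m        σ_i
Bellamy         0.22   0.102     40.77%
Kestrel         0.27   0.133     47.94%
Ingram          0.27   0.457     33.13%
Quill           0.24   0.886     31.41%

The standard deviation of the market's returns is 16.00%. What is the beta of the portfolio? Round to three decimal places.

0.838

β_Bellamy = 0.102 × 40.77% / 16.00% = 0.2599
β_Kestrel = 0.133 × 47.94% / 16.00% = 0.3985
β_Ingram = 0.457 × 33.13% / 16.00% = 0.9463
β_Quill = 0.886 × 31.41% / 16.00% = 1.7393
β_P = Σ w_i β_i = 0.22×0.2599 + 0.27×0.3985 + 0.27×0.9463 + 0.24×1.7393 = 0.8377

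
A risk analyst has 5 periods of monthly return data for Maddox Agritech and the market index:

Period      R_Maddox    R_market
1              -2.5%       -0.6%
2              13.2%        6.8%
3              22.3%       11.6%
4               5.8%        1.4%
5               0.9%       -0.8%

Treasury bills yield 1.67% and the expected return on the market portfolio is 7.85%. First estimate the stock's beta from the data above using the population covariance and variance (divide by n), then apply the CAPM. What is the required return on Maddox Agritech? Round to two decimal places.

Mean R_i = (-2.5 + 13.2 + 22.3 + 5.8 + 0.9) / 5 = 7.9400%
Mean R_m = (-0.6 + 6.8 + 11.6 + 1.4 − 0.8) / 5 = 3.6800%
Σ(R_i − R̄_i)(R_m − R̄_m) = 211.2440  ⇒  Cov = 211.2440 / 5 = 42.2488
Σ(R_m − R̄_m)² = 116.0480  ⇒  Var(R_m) = 116.0480 / 5 = 23.2096
β = Cov / Var(R_m) = 42.2488 / 23.2096 = 1.8203
MRP = 7.85% − 1.67% = 6.18%
E(R) = R_f + β × MRP = 1.67% + 1.8203 × 6.18% = 12.92%

12.92%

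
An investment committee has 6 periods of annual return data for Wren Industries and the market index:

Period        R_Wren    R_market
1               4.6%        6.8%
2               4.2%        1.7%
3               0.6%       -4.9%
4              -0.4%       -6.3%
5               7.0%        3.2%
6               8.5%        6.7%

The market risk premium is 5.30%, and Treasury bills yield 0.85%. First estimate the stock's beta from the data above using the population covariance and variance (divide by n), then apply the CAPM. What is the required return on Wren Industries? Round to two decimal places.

3.78%

Mean R_i = (4.6 + 4.2 + 0.6 − 0.4 + 7.0 + 8.5) / 6 = 4.0833%
Mean R_m = (6.8 + 1.7 − 4.9 − 6.3 + 3.2 + 6.7) / 6 = 1.2000%
Σ(R_i − R̄_i)(R_m − R̄_m) = 87.9500  ⇒  Cov = 87.9500 / 6 = 14.6583
Σ(R_m − R̄_m)² = 159.3200  ⇒  Var(R_m) = 159.3200 / 6 = 26.5533
β = Cov / Var(R_m) = 14.6583 / 26.5533 = 0.5520
E(R) = R_f + β × MRP = 0.85% + 0.5520 × 5.30% = 3.78%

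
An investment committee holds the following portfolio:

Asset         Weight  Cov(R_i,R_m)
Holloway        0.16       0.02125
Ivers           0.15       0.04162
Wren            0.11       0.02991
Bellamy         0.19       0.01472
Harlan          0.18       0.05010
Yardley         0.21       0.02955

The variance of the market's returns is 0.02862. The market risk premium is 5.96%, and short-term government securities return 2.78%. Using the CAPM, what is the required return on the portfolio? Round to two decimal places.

β_Holloway = 0.02125 / 0.02862 = 0.7425
β_Ivers = 0.04162 / 0.02862 = 1.4542
β_Wren = 0.02991 / 0.02862 = 1.0451
β_Bellamy = 0.01472 / 0.02862 = 0.5143
β_Harlan = 0.05010 / 0.02862 = 1.7505
β_Yardley = 0.02955 / 0.02862 = 1.0325
β_P = Σ w_i β_i = 0.16×0.7425 + 0.15×1.4542 + 0.11×1.0451 + 0.19×0.5143 + 0.18×1.7505 + 0.21×1.0325 = 1.0815
E(R_P) = R_f + β_P × MRP = 2.78% + 1.0815 × 5.96% = 9.23%

9.23%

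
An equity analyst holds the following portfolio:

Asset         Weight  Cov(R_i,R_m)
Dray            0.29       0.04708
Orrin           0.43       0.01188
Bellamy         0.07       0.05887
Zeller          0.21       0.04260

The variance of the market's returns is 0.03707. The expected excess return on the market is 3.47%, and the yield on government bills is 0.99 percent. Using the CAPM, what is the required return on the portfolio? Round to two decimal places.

3.97%

β_Dray = 0.04708 / 0.03707 = 1.2700
β_Orrin = 0.01188 / 0.03707 = 0.3205
β_Bellamy = 0.05887 / 0.03707 = 1.5881
β_Zeller = 0.04260 / 0.03707 = 1.1492
β_P = Σ w_i β_i = 0.29×1.2700 + 0.43×0.3205 + 0.07×1.5881 + 0.21×1.1492 = 0.8586
E(R_P) = R_f + β_P × MRP = 0.99% + 0.8586 × 3.47% = 3.97%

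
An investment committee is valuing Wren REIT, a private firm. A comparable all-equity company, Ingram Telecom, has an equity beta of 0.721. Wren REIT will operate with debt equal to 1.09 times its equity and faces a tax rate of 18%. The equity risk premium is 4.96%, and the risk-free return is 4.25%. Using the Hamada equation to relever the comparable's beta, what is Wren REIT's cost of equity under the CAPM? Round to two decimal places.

11.02%

β_L = β_U × [1 + (1 − t)(D/E)] = 0.721 × [1 + (1 − 0.18) × 1.09]
    = 0.721 × [1 + 0.82 × 1.09] = 0.721 × 1.8938 = 1.3654
E(R) = R_f + β_L × MRP = 4.25% + 1.3654 × 4.96% = 11.02%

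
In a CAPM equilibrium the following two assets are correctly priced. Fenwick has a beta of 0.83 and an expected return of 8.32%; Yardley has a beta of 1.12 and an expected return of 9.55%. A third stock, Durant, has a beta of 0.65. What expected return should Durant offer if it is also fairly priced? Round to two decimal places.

MRP (SML slope) = (9.55% − 8.32%) / (1.12 − 0.83) = 1.23% / 0.29 = 4.2414%
R_f (intercept) = 8.32% − 0.83 × 4.2414% = 4.7996%
E(R_Durant) = R_f + β × MRP = 4.7996% + 0.65 × 4.2414% = 7.56%

7.56%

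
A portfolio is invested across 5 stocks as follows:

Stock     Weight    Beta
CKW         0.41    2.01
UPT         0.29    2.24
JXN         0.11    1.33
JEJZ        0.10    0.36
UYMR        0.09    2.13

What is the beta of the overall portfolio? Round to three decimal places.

1.848

β_P = Σ w_i β_i = 0.41×2.01 + 0.29×2.24 + 0.11×1.33 + 0.10×0.36 + 0.09×2.13 = 1.8477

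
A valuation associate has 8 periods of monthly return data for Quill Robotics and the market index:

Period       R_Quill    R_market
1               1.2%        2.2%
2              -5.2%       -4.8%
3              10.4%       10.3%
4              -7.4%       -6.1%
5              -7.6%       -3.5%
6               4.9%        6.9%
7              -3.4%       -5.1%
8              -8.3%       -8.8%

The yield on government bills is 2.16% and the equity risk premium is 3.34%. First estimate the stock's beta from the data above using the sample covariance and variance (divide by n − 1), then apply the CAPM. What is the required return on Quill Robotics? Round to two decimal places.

Mean R_i = (1.2 − 5.2 + 10.4 − 7.4 − 7.6 + 4.9 − 3.4 − 8.3) / 8 = -1.9250%
Mean R_m = (2.2 − 4.8 + 10.3 − 6.1 − 3.5 + 6.9 − 5.1 − 8.8) / 8 = -1.1125%
Σ(R_i − R̄_i)(R_m − R̄_m) = 313.5175  ⇒  Cov = 313.5175 / 7 = 44.7882
Σ(R_m − R̄_m)² = 324.5888  ⇒  Var(R_m) = 324.5888 / 7 = 46.3698
β = Cov / Var(R_m) = 44.7882 / 46.3698 = 0.9659
E(R) = R_f + β × MRP = 2.16% + 0.9659 × 3.34% = 5.39%

5.39%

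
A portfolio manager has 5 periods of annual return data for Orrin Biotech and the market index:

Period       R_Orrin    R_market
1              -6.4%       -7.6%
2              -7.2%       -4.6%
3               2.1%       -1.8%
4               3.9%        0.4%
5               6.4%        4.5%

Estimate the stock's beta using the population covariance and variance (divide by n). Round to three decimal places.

1.234

Mean R_i = (-6.4 − 7.2 + 2.1 + 3.9 + 6.4) / 5 = -0.2400%
Mean R_m = (-7.6 − 4.6 − 1.8 + 0.4 + 4.5) / 5 = -1.8200%
Σ(R_i − R̄_i)(R_m − R̄_m) = 106.1560  ⇒  Cov = 106.1560 / 5 = 21.2312
Σ(R_m − R̄_m)² = 86.0080  ⇒  Var(R_m) = 86.0080 / 5 = 17.2016
β = Cov / Var(R_m) = 21.2312 / 17.2016 = 1.2343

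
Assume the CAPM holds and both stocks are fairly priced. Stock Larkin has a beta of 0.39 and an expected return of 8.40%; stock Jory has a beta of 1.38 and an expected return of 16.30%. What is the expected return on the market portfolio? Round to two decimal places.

Both satisfy E(R) = R_f + β·MRP, so the slope of the SML is
MRP = (16.30% − 8.40%) / (1.38 − 0.39) = 7.90% / 0.99 = 7.9798%
R_f = E(R_Larkin) − β_Larkin·MRP = 8.40% − 0.39 × 7.9798% = 5.2879%
E(R_m) = R_f + MRP = 5.2879% + 7.9798% = 13.27%

13.27%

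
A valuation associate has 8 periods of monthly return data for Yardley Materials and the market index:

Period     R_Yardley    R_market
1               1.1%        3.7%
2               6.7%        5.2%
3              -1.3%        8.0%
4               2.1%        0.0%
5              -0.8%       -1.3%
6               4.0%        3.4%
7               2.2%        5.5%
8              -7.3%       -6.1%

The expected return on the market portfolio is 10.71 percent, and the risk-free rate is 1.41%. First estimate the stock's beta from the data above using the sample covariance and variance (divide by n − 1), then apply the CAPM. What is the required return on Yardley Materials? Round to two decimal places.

6.89%

Mean R_i = (1.1 + 6.7 − 1.3 + 2.1 − 0.8 + 4.0 + 2.2 − 7.3) / 8 = 0.8375%
Mean R_m = (3.7 + 5.2 + 8.0 + 0.0 − 1.3 + 3.4 + 5.5 − 6.1) / 8 = 2.3000%
Σ(R_i − R̄_i)(R_m − R̄_m) = 84.3700  ⇒  Cov = 84.3700 / 7 = 12.0529
Σ(R_m − R̄_m)² = 143.1200  ⇒  Var(R_m) = 143.1200 / 7 = 20.4457
β = Cov / Var(R_m) = 12.0529 / 20.4457 = 0.5895
MRP = 10.71% − 1.41% = 9.30%
E(R) = R_f + β × MRP = 1.41% + 0.5895 × 9.30% = 6.89%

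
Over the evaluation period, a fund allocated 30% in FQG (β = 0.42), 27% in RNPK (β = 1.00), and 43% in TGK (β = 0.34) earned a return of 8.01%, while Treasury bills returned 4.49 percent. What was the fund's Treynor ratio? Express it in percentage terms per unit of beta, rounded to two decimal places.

β_P = 0.30×0.42 + 0.27×1.00 + 0.43×0.34 = 0.5422
Treynor = (R_P − R_f) / β_P = (8.01% − 4.49%) / 0.5422 = 3.52% / 0.5422 = 6.49%

6.49%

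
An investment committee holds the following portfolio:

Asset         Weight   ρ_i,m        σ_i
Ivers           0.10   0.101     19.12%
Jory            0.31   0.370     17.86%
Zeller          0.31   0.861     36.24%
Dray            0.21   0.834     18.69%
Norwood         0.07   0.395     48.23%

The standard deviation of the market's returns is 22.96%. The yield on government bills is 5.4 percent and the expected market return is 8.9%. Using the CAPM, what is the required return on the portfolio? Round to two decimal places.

β_Ivers = 0.101 × 19.12% / 22.96% = 0.0841
β_Jory = 0.370 × 17.86% / 22.96% = 0.2878
β_Zeller = 0.861 × 36.24% / 22.96% = 1.3590
β_Dray = 0.834 × 18.69% / 22.96% = 0.6789
β_Norwood = 0.395 × 48.23% / 22.96% = 0.8297
β_P = Σ w_i β_i = 0.10×0.0841 + 0.31×0.2878 + 0.31×1.3590 + 0.21×0.6789 + 0.07×0.8297 = 0.7196
MRP = 8.9% − 5.4% = 3.50%
E(R_P) = R_f + β_P × MRP = 5.4% + 0.7196 × 3.5% = 7.92%

7.92%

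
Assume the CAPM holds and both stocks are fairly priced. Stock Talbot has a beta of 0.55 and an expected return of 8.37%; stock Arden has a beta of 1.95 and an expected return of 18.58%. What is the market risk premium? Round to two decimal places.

Both satisfy E(R) = R_f + β·MRP, so the slope of the SML is
MRP = (18.58% − 8.37%) / (1.95 − 0.55) = 10.21% / 1.40 = 7.2929%

7.29%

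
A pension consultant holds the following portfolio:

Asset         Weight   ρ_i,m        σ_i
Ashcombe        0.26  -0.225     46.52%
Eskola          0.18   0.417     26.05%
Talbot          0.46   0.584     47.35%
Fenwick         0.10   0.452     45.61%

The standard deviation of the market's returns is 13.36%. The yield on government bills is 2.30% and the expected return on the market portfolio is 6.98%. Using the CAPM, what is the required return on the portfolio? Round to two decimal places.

7.21%

β_Ashcombe = -0.225 × 46.52% / 13.36% = -0.7835
β_Eskola = 0.417 × 26.05% / 13.36% = 0.8131
β_Talbot = 0.584 × 47.35% / 13.36% = 2.0698
β_Fenwick = 0.452 × 45.61% / 13.36% = 1.5431
β_P = Σ w_i β_i = 0.26×-0.7835 + 0.18×0.8131 + 0.46×2.0698 + 0.10×1.5431 = 1.0491
MRP = 6.98% − 2.30% = 4.68%
E(R_P) = R_f + β_P × MRP = 2.30% + 1.0491 × 4.68% = 7.21%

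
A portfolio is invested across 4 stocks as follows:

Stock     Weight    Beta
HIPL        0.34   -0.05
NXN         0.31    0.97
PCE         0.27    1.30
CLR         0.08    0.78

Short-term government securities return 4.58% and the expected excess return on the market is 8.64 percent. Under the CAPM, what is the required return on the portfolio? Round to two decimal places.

10.60%

β_P = Σ w_i β_i = 0.34×-0.05 + 0.31×0.97 + 0.27×1.30 + 0.08×0.78 = 0.6971
E(R_P) = R_f + β_P × MRP = 4.58% + 0.6971 × 8.64% = 10.60%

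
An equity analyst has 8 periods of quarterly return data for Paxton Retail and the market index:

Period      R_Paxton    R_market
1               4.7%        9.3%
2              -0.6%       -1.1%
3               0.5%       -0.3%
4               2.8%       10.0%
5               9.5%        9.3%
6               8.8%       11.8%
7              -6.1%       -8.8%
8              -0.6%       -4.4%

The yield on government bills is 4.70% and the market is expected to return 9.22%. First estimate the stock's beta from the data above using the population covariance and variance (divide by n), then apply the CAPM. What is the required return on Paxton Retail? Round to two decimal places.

7.45%

Mean R_i = (4.7 − 0.6 + 0.5 + 2.8 + 9.5 + 8.8 − 6.1 − 0.6) / 8 = 2.3750%
Mean R_m = (9.3 − 1.1 − 0.3 + 10.0 + 9.3 + 11.8 − 8.8 − 4.4) / 8 = 3.2250%
Σ(R_i − R̄_i)(R_m − R̄_m) = 259.4550  ⇒  Cov = 259.4550 / 8 = 32.4319
Σ(R_m − R̄_m)² = 427.1150  ⇒  Var(R_m) = 427.1150 / 8 = 53.3894
β = Cov / Var(R_m) = 32.4319 / 53.3894 = 0.6075
MRP = 9.22% − 4.70% = 4.52%
E(R) = R_f + β × MRP = 4.70% + 0.6075 × 4.52% = 7.45%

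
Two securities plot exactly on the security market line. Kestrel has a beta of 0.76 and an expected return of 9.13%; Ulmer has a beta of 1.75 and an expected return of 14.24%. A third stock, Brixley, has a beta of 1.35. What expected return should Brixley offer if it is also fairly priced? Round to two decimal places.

12.18%

MRP (SML slope) = (14.24% − 9.13%) / (1.75 − 0.76) = 5.11% / 0.99 = 5.1616%
R_f (intercept) = 9.13% − 0.76 × 5.1616% = 5.2072%
E(R_Brixley) = R_f + β × MRP = 5.2072% + 1.35 × 5.1616% = 12.18%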